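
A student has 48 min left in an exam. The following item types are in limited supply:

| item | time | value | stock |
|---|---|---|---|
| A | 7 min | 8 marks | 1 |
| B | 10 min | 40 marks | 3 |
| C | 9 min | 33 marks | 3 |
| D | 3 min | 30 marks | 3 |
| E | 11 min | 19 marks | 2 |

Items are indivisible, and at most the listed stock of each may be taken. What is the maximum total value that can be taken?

Best selections within time 48 and stock limits:
- 3×B + 1×C + 3×D: time 48, value 243
- 2×B + 2×C + 3×D: time 47, value 236
- 1×B + 3×C + 3×D: time 46, value 229
Best: 243 marks.

243 marks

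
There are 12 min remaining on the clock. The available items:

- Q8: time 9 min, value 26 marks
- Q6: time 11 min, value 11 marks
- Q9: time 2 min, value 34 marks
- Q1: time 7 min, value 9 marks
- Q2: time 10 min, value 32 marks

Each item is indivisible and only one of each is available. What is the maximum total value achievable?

66 marks

This is a 0/1 knapsack; check combinations near the capacity.
- Q9+Q2: time 2+10=12, value 34+32=66
- Q8+Q9: time 9+2=11, value 26+34=60
- Q9+Q1: time 2+7=9, value 34+9=43
- Q9: time 2, value 34
Best: 66 marks.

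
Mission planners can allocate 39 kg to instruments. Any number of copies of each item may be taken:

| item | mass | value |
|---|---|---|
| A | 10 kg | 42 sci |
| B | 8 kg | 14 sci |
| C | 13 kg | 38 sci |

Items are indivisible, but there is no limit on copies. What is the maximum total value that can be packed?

140 sci

Best value-per-unit is A at 42/10; filling with it alone gives 3×42 = 126.
Optimal mix: 3×A + 1×B → mass 38, value 140.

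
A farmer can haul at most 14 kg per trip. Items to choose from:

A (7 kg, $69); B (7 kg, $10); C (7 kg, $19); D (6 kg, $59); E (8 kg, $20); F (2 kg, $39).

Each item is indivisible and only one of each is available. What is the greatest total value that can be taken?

$128

This is a 0/1 knapsack; check combinations near the capacity.
- A+D: weight 7+6=13, value 69+59=128
- A+F: weight 7+2=9, value 69+39=108
- D+F: weight 6+2=8, value 59+39=98
- A+C: weight 7+7=14, value 69+19=88
Best: $128.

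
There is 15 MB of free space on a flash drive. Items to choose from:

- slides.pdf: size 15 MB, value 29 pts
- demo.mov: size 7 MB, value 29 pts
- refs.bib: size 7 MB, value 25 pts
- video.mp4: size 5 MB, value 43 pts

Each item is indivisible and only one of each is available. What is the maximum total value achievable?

Check high-value combinations within 15 MB:
- demo.mov+video.mp4: size 7+5=12, value 29+43=72
- refs.bib+video.mp4: size 7+5=12, value 25+43=68
- demo.mov+refs.bib: size 7+7=14, value 29+25=54
- video.mp4: size 5, value 43
Best: 72 pts.

72 pts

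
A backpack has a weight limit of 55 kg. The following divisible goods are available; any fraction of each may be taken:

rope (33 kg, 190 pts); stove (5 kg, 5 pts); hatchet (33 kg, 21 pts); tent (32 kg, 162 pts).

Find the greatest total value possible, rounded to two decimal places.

301.38

Take in order of value per unit:
- rope (190/33 per unit): all 33 → value 190, running total 190.00
- tent (162/32 per unit): 22 of 32 → value 22×162/32 = 111.3750, running total 301.38
Total 301.38.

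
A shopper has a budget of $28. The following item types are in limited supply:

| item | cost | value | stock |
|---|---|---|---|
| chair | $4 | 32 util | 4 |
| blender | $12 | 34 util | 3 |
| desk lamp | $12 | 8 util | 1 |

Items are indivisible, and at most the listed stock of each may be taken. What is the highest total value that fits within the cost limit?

162 util

Best selections within cost 28 and stock limits:
- 4×chair + 1×blender: cost 28, value 162
- 4×chair + 1×desk lamp: cost 28, value 136
- 3×chair + 1×blender: cost 24, value 130
- 4×chair: cost 16, value 128
Best: 162 util.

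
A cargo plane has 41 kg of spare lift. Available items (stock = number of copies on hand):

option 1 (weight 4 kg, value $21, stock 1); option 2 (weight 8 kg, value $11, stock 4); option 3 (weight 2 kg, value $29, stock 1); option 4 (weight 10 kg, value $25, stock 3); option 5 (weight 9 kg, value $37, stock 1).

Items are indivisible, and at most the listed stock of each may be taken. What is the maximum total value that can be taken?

$141

Top feasible selections:
- 1×option 3 + 3×option 4 + 1×option 5: weight 41, value 141
- 1×option 1 + 1×option 3 + 2×option 4 + 1×option 5: weight 35, value 137
- 1×option 1 + 2×option 2 + 1×option 3 + 1×option 4 + 1×option 5: weight 41, value 134
Best: $141.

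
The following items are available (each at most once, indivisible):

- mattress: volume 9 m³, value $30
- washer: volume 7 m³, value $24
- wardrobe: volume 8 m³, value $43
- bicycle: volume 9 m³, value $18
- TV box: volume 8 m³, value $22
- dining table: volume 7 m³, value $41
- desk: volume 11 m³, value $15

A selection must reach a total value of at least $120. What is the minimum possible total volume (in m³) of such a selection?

30

Subsets with value ≥ 120, sorted by total volume:
- washer+wardrobe+TV box+dining table: volume 30, value 130
- mattress+washer+wardrobe+dining table: volume 31, value 138
Minimum volume: 30 m³.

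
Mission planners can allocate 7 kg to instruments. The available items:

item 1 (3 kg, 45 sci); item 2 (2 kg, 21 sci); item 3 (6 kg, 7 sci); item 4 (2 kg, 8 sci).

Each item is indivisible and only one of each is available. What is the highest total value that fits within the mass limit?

74 sci

Check high-value combinations within 7 kg:
- item 1+item 2+item 4: mass 3+2+2=7, value 45+21+8=74
- item 1+item 2: mass 3+2=5, value 45+21=66
- item 1+item 4: mass 3+2=5, value 45+8=53
Best: 74 sci.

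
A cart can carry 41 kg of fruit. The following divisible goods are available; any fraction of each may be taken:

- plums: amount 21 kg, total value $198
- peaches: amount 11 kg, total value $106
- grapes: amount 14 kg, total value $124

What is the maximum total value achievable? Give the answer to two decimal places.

Take in order of value per unit:
- peaches (106/11 per unit): all 11 → value 106, running total 106.00
- plums (198/21 per unit): all 21 → value 198, running total 304.00
- grapes (124/14 per unit): 9 of 14 → value 9×124/14 = 79.7143, running total 383.71
Total 383.71.

383.71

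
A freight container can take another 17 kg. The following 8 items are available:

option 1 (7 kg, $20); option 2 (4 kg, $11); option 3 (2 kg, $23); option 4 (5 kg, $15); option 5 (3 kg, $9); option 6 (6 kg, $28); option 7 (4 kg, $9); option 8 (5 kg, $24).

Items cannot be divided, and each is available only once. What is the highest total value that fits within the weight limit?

This is a 0/1 knapsack; check combinations near the capacity.
- option 2+option 3+option 6+option 8: weight 4+2+6+5=17, value 11+23+28+24=86
- option 3+option 5+option 6+option 8: weight 2+3+6+5=16, value 23+9+28+24=84
- option 3+option 6+option 7+option 8: weight 2+6+4+5=17, value 23+28+9+24=84
- option 2+option 3+option 4+option 6: weight 4+2+5+6=17, value 11+23+15+28=77
- option 1+option 3+option 5+option 8: weight 7+2+3+5=17, value 20+23+9+24=76
Best: $86.

$86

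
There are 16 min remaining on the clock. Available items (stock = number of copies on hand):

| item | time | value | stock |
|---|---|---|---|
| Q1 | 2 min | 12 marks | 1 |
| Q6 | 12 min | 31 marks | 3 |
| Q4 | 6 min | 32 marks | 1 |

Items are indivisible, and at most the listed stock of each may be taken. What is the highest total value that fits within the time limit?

44 marks

Top feasible selections:
- 1×Q1 + 1×Q4: time 8, value 44
- 1×Q1 + 1×Q6: time 14, value 43
Best: 44 marks.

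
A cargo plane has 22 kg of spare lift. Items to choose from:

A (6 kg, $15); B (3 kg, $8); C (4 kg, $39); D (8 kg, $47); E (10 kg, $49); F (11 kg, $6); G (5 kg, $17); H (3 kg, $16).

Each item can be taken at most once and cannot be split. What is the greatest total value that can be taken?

$135

Check high-value combinations within 22 kg:
- C+D+E: weight 4+8+10=22, value 39+47+49=135
- C+E+G+H: weight 4+10+5+3=22, value 39+49+17+16=121
- C+D+G+H: weight 4+8+5+3=20, value 39+47+17+16=119
- A+C+D+H: weight 6+4+8+3=21, value 15+39+47+16=117
- B+C+E+G: weight 3+4+10+5=22, value 8+39+49+17=113
Best: $135.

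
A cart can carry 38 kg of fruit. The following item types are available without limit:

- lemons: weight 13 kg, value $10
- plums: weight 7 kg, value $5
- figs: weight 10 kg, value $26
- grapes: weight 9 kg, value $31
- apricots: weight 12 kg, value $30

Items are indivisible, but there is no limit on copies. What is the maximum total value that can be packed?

$124

Best value-per-unit is grapes at 31/9, and filling with it alone uses weight 4×9=36. No mix of the others beats 4×31 = 124.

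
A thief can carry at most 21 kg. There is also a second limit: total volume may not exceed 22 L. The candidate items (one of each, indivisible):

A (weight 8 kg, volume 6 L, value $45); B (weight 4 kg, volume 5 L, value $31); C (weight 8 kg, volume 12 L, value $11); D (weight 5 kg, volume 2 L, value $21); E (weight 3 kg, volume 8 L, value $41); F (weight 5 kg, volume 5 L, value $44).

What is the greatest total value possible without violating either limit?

$151

Feasible sets respecting both limits:
- A+D+E+F: weight 21, volume 21, value 151
- A+B+D+E: weight 20, volume 21, value 138
- B+D+E+F: weight 17, volume 20, value 137
- A+E+F: weight 16, volume 19, value 130
Best: $151.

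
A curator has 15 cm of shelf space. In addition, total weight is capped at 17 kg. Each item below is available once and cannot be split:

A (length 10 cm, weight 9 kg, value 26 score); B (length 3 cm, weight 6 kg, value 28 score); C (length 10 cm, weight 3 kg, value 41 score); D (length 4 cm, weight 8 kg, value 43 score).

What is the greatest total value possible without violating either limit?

84 score

Feasible sets respecting both limits:
- C+D: length 14, weight 11, value 84
- B+D: length 7, weight 14, value 71
- B+C: length 13, weight 9, value 69
Best: 84 score.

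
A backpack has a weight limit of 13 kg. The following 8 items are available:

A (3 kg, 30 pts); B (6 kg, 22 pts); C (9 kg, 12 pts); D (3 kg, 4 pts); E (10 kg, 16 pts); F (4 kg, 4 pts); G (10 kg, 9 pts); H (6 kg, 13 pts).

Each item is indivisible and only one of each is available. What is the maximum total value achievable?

56 pts

Check high-value combinations within 13 kg:
- A+B+D: weight 3+6+3=12, value 30+22+4=56
- A+B+F: weight 3+6+4=13, value 30+22+4=56
- A+B: weight 3+6=9, value 30+22=52
- A+D+H: weight 3+3+6=12, value 30+4+13=47
- A+F+H: weight 3+4+6=13, value 30+4+13=47
Best: 56 pts.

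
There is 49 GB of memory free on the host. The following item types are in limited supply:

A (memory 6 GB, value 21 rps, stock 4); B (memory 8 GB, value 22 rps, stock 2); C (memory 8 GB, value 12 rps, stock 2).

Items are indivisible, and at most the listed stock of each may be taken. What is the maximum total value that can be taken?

140 rps

Best selections within memory 49 and stock limits:
- 4×A + 2×B + 1×C: memory 48, value 140
- 4×A + 1×B + 2×C: memory 48, value 130
- 4×A + 2×B: memory 40, value 128
- 3×A + 2×B + 1×C: memory 42, value 119
Best: 140 rps.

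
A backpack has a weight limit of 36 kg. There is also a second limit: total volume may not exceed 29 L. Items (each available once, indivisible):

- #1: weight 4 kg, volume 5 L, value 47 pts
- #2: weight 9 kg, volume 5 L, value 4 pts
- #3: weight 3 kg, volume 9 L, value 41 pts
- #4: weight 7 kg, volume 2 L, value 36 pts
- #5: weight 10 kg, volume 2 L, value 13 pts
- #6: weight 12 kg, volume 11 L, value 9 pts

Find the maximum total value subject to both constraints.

146 pts

Feasible sets respecting both limits:
- #1+#3+#4+#5+#6: weight 36, volume 29, value 146
- #1+#2+#3+#4+#5: weight 33, volume 23, value 141
- #1+#3+#4+#5: weight 24, volume 18, value 137
- #1+#3+#4+#6: weight 26, volume 27, value 133
Best: 146 pts.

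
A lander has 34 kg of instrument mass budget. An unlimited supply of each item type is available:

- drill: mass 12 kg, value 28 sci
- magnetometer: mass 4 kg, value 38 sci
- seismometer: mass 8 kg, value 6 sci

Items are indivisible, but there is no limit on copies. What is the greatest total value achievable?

304 sci

Best value-per-unit is magnetometer at 38/4, and filling with it alone uses mass 8×4=32. No mix of the others beats 8×38 = 304.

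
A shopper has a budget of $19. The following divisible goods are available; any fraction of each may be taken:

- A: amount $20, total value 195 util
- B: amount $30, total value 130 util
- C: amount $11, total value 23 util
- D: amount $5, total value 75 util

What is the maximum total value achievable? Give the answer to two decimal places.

211.50

Take in order of value per unit:
- D (75/5 per unit): all 5 → value 75, running total 75.00
- A (195/20 per unit): 14 of 20 → value 14×195/20 = 136.5000, running total 211.50
Total 211.50.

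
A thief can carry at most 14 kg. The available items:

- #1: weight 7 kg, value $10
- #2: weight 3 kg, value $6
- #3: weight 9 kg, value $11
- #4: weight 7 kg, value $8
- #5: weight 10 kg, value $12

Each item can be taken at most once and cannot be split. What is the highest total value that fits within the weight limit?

$18

Check high-value combinations within 14 kg:
- #2+#5: weight 3+10=13, value 6+12=18
- #1+#4: weight 7+7=14, value 10+8=18
- #2+#3: weight 3+9=12, value 6+11=17
- #1+#2: weight 7+3=10, value 10+6=16
- #2+#4: weight 3+7=10, value 6+8=14
Best: $18.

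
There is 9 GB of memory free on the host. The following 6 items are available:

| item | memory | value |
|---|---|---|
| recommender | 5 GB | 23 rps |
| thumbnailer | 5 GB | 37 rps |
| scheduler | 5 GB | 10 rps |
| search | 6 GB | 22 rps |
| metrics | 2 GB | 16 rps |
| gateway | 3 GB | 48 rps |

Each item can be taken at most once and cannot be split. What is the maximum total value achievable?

85 rps

Check high-value combinations within 9 GB:
- thumbnailer+gateway: memory 5+3=8, value 37+48=85
- recommender+gateway: memory 5+3=8, value 23+48=71
- search+gateway: memory 6+3=9, value 22+48=70
Best: 85 rps.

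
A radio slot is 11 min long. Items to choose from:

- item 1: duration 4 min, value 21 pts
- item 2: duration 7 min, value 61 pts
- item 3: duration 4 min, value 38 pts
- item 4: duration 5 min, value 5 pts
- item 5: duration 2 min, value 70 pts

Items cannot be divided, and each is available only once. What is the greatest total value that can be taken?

This is a 0/1 knapsack; check combinations near the capacity.
- item 2+item 5: duration 7+2=9, value 61+70=131
- item 1+item 3+item 5: duration 4+4+2=10, value 21+38+70=129
- item 3+item 4+item 5: duration 4+5+2=11, value 38+5+70=113
Best: 131 pts.

131 pts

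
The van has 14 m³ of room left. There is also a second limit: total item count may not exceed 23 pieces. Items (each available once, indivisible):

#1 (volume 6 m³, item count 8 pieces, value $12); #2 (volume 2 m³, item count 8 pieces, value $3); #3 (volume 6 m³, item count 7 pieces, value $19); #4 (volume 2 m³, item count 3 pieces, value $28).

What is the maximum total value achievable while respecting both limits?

Feasible sets respecting both limits:
- #1+#3+#4: volume 14, item count 18, value 59
- #2+#3+#4: volume 10, item count 18, value 50
- #3+#4: volume 8, item count 10, value 47
- #1+#2+#4: volume 10, item count 19, value 43
Best: $59.

$59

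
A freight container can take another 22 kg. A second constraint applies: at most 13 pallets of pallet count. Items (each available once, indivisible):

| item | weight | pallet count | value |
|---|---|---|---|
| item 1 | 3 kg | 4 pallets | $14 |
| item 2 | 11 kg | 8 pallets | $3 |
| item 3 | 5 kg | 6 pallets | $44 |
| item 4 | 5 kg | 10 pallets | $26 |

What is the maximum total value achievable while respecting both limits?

Feasible sets respecting both limits:
- item 1+item 3: weight 8, pallet count 10, value 58
- item 3: weight 5, pallet count 6, value 44
- item 4: weight 5, pallet count 10, value 26
Best: $58.

$58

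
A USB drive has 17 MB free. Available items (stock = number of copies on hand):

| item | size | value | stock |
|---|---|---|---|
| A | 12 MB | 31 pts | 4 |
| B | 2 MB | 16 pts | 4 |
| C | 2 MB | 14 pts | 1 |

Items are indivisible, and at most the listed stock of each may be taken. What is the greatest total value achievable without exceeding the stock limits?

Best selections within size 17 and stock limits:
- 4×B + 1×C: size 10, value 78
- 4×B: size 8, value 64
- 1×A + 2×B: size 16, value 63
Best: 78 pts.

78 pts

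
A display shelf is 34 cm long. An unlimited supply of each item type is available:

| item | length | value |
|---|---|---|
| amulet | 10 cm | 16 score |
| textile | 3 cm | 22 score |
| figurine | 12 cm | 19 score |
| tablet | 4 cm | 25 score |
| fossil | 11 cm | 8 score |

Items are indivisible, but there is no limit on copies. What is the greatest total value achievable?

Best value-per-unit is textile at 22/3; filling with it alone gives 11×22 = 242.
Optimal mix: 10×textile + 1×tablet → length 34, value 245.

245 score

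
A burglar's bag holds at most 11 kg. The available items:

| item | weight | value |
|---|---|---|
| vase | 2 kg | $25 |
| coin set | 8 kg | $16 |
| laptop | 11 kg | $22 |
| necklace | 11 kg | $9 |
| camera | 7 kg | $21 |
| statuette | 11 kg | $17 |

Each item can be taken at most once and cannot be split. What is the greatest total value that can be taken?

$46

This is a 0/1 knapsack; check combinations near the capacity.
- vase+camera: weight 2+7=9, value 25+21=46
- vase+coin set: weight 2+8=10, value 25+16=41
- vase: weight 2, value 25
- laptop: weight 11, value 22
Best: $46.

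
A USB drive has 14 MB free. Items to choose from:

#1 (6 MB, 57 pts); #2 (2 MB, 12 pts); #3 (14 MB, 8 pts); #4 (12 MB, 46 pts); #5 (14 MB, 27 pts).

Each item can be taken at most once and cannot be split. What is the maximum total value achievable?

Check high-value combinations within 14 MB:
- #1+#2: size 6+2=8, value 57+12=69
- #2+#4: size 2+12=14, value 12+46=58
- #1: size 6, value 57
- #4: size 12, value 46
- #5: size 14, value 27
Best: 69 pts.

69 pts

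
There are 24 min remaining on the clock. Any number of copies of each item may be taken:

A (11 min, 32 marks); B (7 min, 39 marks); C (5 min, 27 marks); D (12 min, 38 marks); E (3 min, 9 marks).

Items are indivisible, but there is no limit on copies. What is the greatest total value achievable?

132 marks

Best value-per-unit is B at 39/7; filling with it alone gives 3×39 = 117.
Optimal mix: 2×B + 2×C → time 24, value 132.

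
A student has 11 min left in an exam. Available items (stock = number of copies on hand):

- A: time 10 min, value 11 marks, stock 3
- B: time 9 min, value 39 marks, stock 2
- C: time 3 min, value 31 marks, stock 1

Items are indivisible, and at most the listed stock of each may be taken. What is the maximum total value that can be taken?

39 marks

Top feasible selections:
- 1×B: time 9, value 39
- 1×C: time 3, value 31
- 1×A: time 10, value 11
Best: 39 marks.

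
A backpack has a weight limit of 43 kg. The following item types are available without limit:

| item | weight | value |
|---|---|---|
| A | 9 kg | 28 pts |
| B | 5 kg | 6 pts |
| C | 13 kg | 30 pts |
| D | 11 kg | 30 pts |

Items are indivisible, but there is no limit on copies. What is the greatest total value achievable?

Best value-per-unit is A at 28/9; filling with it alone gives 4×28 = 112.
Optimal mix: 3×A + 1×B + 1×D → weight 43, value 120.

120 pts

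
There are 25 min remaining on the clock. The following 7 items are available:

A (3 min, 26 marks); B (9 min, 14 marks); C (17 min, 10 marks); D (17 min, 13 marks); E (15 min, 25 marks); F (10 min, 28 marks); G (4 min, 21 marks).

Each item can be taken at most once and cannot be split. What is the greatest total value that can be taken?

75 marks

Check high-value combinations within 25 min:
- A+F+G: time 3+10+4=17, value 26+28+21=75
- A+E+G: time 3+15+4=22, value 26+25+21=72
- A+B+F: time 3+9+10=22, value 26+14+28=68
Best: 75 marks.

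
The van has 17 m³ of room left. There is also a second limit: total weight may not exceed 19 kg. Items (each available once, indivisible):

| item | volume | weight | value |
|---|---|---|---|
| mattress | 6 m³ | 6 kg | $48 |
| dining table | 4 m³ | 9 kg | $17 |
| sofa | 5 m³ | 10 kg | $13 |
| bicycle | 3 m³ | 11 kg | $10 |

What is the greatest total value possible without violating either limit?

Feasible sets respecting both limits:
- mattress+dining table: volume 10, weight 15, value 65
- mattress+sofa: volume 11, weight 16, value 61
- mattress+bicycle: volume 9, weight 17, value 58
Best: $65.

$65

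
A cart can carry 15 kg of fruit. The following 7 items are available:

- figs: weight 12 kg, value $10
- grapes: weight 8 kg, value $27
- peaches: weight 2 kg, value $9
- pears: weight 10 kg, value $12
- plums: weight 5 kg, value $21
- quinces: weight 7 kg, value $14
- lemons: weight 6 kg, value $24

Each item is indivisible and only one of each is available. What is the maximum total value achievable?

$57

Check high-value combinations within 15 kg:
- grapes+peaches+plums: weight 8+2+5=15, value 27+9+21=57
- peaches+plums+lemons: weight 2+5+6=13, value 9+21+24=54
- grapes+lemons: weight 8+6=14, value 27+24=51
- grapes+plums: weight 8+5=13, value 27+21=48
Best: $57.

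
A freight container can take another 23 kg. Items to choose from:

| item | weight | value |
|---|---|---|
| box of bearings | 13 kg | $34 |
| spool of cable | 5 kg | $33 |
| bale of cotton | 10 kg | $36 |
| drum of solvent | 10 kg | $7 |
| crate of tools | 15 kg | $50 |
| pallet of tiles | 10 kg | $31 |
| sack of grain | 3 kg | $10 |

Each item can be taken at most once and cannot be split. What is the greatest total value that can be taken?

Check high-value combinations within 23 kg:
- spool of cable+crate of tools+sack of grain: weight 5+15+3=23, value 33+50+10=93
- spool of cable+crate of tools: weight 5+15=20, value 33+50=83
- spool of cable+bale of cotton+sack of grain: weight 5+10+3=18, value 33+36+10=79
- box of bearings+spool of cable+sack of grain: weight 13+5+3=21, value 34+33+10=77
Best: $93.

$93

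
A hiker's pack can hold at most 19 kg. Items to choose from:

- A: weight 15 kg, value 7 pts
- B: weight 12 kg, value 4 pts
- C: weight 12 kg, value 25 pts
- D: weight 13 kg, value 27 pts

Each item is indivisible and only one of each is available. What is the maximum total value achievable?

27 pts

Check high-value combinations within 19 kg:
- D: weight 13, value 27
- C: weight 12, value 25
- A: weight 15, value 7
Best: 27 pts.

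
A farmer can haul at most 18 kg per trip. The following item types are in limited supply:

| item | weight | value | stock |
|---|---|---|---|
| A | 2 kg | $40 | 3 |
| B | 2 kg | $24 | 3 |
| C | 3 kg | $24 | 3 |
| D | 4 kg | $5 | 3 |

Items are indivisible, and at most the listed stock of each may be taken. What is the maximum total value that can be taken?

$240

Top feasible selections:
- 3×A + 3×B + 2×C: weight 18, value 240
- 3×A + 3×B + 1×C: weight 15, value 216
- 3×A + 2×B + 2×C: weight 16, value 216
Best: $240.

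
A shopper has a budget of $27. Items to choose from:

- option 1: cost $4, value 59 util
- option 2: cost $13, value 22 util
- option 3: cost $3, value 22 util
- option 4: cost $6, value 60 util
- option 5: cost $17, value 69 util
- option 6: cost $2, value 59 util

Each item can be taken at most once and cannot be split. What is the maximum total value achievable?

This is a 0/1 knapsack; check combinations near the capacity.
- option 1+option 3+option 5+option 6: cost 4+3+17+2=26, value 59+22+69+59=209
- option 1+option 3+option 4+option 6: cost 4+3+6+2=15, value 59+22+60+59=200
- option 1+option 2+option 4+option 6: cost 4+13+6+2=25, value 59+22+60+59=200
- option 4+option 5+option 6: cost 6+17+2=25, value 60+69+59=188
- option 1+option 4+option 5: cost 4+6+17=27, value 59+60+69=188
Best: 209 util.

209 util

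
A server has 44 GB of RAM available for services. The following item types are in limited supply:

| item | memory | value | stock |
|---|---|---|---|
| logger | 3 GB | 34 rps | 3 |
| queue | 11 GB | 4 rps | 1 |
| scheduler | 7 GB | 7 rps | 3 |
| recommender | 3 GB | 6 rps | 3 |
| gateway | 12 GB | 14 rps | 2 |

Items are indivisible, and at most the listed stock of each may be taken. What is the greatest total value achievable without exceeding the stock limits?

148 rps

Top feasible selections:
- 3×logger + 3×recommender + 2×gateway: memory 42, value 148
- 3×logger + 2×scheduler + 3×recommender + 1×gateway: memory 44, value 148
Best: 148 rps.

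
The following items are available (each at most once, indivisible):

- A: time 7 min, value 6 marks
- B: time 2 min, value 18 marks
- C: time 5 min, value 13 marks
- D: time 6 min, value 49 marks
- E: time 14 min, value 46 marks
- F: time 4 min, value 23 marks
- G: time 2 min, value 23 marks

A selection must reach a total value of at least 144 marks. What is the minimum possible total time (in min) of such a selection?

Subsets with value ≥ 144, sorted by total time:
- B+D+E+F+G: time 28, value 159
- B+C+D+E+G: time 29, value 149
Minimum time: 28 min.

28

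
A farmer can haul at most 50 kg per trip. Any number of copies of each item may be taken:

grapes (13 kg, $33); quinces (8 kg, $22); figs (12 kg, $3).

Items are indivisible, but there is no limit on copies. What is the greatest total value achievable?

Best value-per-unit is quinces at 22/8; filling with it alone gives 6×22 = 132.
Optimal mix: 2×grapes + 3×quinces → weight 50, value 132.

$132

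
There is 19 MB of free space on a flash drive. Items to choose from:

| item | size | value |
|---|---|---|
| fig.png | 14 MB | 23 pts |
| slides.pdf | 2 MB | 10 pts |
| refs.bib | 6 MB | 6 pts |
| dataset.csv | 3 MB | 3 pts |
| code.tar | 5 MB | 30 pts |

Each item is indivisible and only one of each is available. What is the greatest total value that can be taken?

This is a 0/1 knapsack; check combinations near the capacity.
- fig.png+code.tar: size 14+5=19, value 23+30=53
- slides.pdf+refs.bib+dataset.csv+code.tar: size 2+6+3+5=16, value 10+6+3+30=49
- slides.pdf+refs.bib+code.tar: size 2+6+5=13, value 10+6+30=46
- slides.pdf+dataset.csv+code.tar: size 2+3+5=10, value 10+3+30=43
- slides.pdf+code.tar: size 2+5=7, value 10+30=40
Best: 53 pts.

53 pts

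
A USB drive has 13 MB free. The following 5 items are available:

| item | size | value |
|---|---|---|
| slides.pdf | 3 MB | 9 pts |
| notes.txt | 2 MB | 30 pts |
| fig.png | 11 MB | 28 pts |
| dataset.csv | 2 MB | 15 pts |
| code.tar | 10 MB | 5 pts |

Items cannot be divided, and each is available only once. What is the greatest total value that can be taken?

Check high-value combinations within 13 MB:
- notes.txt+fig.png: size 2+11=13, value 30+28=58
- slides.pdf+notes.txt+dataset.csv: size 3+2+2=7, value 9+30+15=54
- notes.txt+dataset.csv: size 2+2=4, value 30+15=45
Best: 58 pts.

58 pts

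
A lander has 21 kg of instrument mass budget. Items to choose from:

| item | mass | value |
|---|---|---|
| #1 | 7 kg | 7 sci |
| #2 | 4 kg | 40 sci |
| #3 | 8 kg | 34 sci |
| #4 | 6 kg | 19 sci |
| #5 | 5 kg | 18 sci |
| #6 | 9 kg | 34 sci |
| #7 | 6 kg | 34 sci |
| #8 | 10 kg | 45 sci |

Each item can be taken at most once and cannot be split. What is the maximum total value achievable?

119 sci

Check high-value combinations within 21 kg:
- #2+#7+#8: mass 4+6+10=20, value 40+34+45=119
- #2+#4+#5+#7: mass 4+6+5+6=21, value 40+19+18+34=111
- #2+#3+#7: mass 4+8+6=18, value 40+34+34=108
- #2+#6+#7: mass 4+9+6=19, value 40+34+34=108
Best: 119 sci.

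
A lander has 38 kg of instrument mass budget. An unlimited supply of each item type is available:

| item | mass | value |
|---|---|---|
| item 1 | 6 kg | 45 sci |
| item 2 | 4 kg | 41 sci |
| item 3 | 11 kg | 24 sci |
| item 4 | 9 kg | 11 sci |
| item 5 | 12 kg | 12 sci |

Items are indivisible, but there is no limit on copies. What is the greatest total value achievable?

373 sci

Best value-per-unit is item 2 at 41/4; filling with it alone gives 9×41 = 369.
Optimal mix: 1×item 1 + 8×item 2 → mass 38, value 373.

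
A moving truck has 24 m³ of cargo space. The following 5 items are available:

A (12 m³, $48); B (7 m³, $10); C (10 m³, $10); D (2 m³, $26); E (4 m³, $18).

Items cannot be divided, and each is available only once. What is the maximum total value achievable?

$92

This is a 0/1 knapsack; check combinations near the capacity.
- A+D+E: volume 12+2+4=18, value 48+26+18=92
- A+B+D: volume 12+7+2=21, value 48+10+26=84
- A+C+D: volume 12+10+2=24, value 48+10+26=84
- A+B+E: volume 12+7+4=23, value 48+10+18=76
- A+D: volume 12+2=14, value 48+26=74
Best: $92.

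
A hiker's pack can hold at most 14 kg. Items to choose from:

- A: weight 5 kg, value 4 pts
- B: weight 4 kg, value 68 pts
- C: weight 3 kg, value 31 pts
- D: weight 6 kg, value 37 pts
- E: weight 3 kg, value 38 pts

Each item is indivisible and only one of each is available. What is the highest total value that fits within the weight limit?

Check high-value combinations within 14 kg:
- B+D+E: weight 4+6+3=13, value 68+37+38=143
- B+C+E: weight 4+3+3=10, value 68+31+38=137
- B+C+D: weight 4+3+6=13, value 68+31+37=136
- A+B+E: weight 5+4+3=12, value 4+68+38=110
Best: 143 pts.

143 pts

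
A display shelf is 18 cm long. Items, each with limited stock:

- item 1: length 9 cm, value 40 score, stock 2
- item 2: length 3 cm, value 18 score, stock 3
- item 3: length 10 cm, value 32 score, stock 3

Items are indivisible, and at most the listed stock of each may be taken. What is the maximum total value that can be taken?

Best selections within length 18 and stock limits:
- 1×item 1 + 3×item 2: length 18, value 94
- 2×item 1: length 18, value 80
Best: 94 score.

94 score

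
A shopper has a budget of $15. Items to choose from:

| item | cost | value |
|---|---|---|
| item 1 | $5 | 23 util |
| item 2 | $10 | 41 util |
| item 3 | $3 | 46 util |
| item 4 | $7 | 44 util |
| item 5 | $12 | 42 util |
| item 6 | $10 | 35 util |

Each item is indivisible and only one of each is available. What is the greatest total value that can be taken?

113 util

Check high-value combinations within $15:
- item 1+item 3+item 4: cost 5+3+7=15, value 23+46+44=113
- item 3+item 4: cost 3+7=10, value 46+44=90
- item 3+item 5: cost 3+12=15, value 46+42=88
- item 2+item 3: cost 10+3=13, value 41+46=87
Best: 113 util.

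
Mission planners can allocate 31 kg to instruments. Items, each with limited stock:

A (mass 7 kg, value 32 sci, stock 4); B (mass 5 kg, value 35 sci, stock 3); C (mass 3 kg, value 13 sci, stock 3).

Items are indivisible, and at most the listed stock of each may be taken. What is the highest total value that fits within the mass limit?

176 sci

Best selections within mass 31 and stock limits:
- 1×A + 3×B + 3×C: mass 31, value 176
- 2×A + 3×B: mass 29, value 169
- 3×A + 2×B: mass 31, value 166
Best: 176 sci.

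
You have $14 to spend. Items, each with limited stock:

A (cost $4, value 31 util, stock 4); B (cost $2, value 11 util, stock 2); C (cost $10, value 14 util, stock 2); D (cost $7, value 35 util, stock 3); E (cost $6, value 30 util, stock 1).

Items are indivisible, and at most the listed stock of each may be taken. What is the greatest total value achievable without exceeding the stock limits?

Top feasible selections:
- 3×A + 1×B: cost 14, value 104
- 3×A: cost 12, value 93
Best: 104 util.

104 util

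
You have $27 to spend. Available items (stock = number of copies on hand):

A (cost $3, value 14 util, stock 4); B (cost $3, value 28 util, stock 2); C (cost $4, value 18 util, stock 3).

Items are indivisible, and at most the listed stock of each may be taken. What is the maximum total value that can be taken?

152 util

Best selections within cost 27 and stock limits:
- 3×A + 2×B + 3×C: cost 27, value 152
- 4×A + 2×B + 2×C: cost 26, value 148
Best: 152 util.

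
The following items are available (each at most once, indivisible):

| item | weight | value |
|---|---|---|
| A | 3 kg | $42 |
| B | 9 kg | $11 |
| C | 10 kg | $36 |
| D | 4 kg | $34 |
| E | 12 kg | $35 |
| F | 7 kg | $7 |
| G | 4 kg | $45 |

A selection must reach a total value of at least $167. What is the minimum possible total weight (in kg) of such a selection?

30

Subsets with value ≥ 167, sorted by total weight:
- A+B+C+D+G: weight 30, value 168
- A+B+D+E+G: weight 32, value 167
Minimum weight: 30 kg.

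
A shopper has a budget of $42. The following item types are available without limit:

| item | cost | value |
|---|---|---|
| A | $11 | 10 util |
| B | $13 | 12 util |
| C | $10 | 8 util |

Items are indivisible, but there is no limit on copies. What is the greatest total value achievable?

Best value-per-unit is B at 12/13; filling with it alone gives 3×12 = 36.
Optimal mix: 2×A + 2×C → cost 42, value 36.

36 util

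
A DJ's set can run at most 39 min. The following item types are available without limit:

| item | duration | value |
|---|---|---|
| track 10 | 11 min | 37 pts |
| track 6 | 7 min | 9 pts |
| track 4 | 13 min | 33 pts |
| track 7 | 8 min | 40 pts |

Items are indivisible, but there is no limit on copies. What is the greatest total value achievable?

Best value-per-unit is track 7 at 40/8; filling with it alone gives 4×40 = 160.
Optimal mix: 1×track 6 + 4×track 7 → duration 39, value 169.

169 pts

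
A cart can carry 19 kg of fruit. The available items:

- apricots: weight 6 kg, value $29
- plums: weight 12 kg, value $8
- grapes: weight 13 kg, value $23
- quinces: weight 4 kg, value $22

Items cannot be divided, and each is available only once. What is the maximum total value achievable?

Check high-value combinations within 19 kg:
- apricots+grapes: weight 6+13=19, value 29+23=52
- apricots+quinces: weight 6+4=10, value 29+22=51
- grapes+quinces: weight 13+4=17, value 23+22=45
- apricots+plums: weight 6+12=18, value 29+8=37
- plums+quinces: weight 12+4=16, value 8+22=30
Best: $52.

$52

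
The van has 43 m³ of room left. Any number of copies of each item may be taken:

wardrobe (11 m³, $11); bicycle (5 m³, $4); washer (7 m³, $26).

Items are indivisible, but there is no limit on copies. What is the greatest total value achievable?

$156

Best value-per-unit is washer at 26/7, and filling with it alone uses volume 6×7=42. No mix of the others beats 6×26 = 156.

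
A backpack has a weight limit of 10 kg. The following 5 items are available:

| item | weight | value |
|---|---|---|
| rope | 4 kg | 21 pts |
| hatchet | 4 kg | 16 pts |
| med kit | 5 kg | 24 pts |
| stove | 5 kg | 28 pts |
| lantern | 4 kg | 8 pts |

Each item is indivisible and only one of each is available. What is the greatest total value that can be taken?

52 pts

Check high-value combinations within 10 kg:
- med kit+stove: weight 5+5=10, value 24+28=52
- rope+stove: weight 4+5=9, value 21+28=49
- rope+med kit: weight 4+5=9, value 21+24=45
- hatchet+stove: weight 4+5=9, value 16+28=44
- hatchet+med kit: weight 4+5=9, value 16+24=40
Best: 52 pts.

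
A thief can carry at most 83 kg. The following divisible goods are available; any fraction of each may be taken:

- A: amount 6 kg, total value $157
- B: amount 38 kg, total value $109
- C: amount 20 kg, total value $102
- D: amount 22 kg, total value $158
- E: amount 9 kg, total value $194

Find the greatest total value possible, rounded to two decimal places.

685.58

Take in order of value per unit:
- A (157/6 per unit): all 6 → value 157, running total 157.00
- E (194/9 per unit): all 9 → value 194, running total 351.00
- D (158/22 per unit): all 22 → value 158, running total 509.00
- C (102/20 per unit): all 20 → value 102, running total 611.00
- B (109/38 per unit): 26 of 38 → value 26×109/38 = 74.5789, running total 685.58
Total 685.58.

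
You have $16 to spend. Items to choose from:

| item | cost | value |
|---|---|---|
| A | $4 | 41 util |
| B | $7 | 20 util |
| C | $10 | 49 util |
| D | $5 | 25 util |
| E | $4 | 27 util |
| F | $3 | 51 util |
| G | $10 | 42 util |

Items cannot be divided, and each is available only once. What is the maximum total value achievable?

144 util

Check high-value combinations within $16:
- A+D+E+F: cost 4+5+4+3=16, value 41+25+27+51=144
- A+E+F: cost 4+4+3=11, value 41+27+51=119
- A+D+F: cost 4+5+3=12, value 41+25+51=117
Best: 144 util.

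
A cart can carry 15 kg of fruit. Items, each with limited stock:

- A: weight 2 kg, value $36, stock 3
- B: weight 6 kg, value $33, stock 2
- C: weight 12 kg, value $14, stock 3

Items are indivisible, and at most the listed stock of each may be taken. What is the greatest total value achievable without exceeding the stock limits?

$141

Top feasible selections:
- 3×A + 1×B: weight 12, value 141
- 3×A: weight 6, value 108
- 2×A + 1×B: weight 10, value 105
Best: $141.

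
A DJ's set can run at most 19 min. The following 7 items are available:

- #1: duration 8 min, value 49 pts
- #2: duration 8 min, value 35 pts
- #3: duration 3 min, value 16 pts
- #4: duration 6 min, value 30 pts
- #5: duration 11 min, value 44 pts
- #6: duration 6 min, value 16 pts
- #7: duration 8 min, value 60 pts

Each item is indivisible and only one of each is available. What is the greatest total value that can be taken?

125 pts

Check high-value combinations within 19 min:
- #1+#3+#7: duration 8+3+8=19, value 49+16+60=125
- #2+#3+#7: duration 8+3+8=19, value 35+16+60=111
- #1+#7: duration 8+8=16, value 49+60=109
- #3+#4+#7: duration 3+6+8=17, value 16+30+60=106
- #5+#7: duration 11+8=19, value 44+60=104
Best: 125 pts.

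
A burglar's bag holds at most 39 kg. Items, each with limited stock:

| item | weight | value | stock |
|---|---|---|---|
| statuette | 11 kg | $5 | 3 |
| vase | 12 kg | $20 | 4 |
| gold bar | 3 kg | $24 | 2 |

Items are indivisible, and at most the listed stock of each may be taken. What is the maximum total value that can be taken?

$88

Best selections within weight 39 and stock limits:
- 2×vase + 2×gold bar: weight 30, value 88
- 3×vase + 1×gold bar: weight 39, value 84
- 1×statuette + 1×vase + 2×gold bar: weight 29, value 73
- 1×statuette + 2×vase + 1×gold bar: weight 38, value 69
Best: $88.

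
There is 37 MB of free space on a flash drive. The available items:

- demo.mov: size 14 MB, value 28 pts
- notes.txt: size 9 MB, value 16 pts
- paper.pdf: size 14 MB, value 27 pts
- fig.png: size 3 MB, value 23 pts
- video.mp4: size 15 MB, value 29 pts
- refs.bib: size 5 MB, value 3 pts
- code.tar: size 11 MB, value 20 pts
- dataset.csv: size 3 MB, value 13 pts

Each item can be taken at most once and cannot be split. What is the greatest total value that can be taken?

This is a 0/1 knapsack; check combinations near the capacity.
- demo.mov+fig.png+video.mp4+dataset.csv: size 14+3+15+3=35, value 28+23+29+13=93
- paper.pdf+fig.png+video.mp4+dataset.csv: size 14+3+15+3=35, value 27+23+29+13=92
- demo.mov+paper.pdf+fig.png+dataset.csv: size 14+14+3+3=34, value 28+27+23+13=91
Best: 93 pts.

93 pts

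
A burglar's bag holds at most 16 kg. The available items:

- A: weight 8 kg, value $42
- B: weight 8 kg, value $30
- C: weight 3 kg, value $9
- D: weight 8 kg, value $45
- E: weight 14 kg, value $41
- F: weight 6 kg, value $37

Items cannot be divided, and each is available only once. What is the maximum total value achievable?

$87

Check high-value combinations within 16 kg:
- A+D: weight 8+8=16, value 42+45=87
- D+F: weight 8+6=14, value 45+37=82
- A+F: weight 8+6=14, value 42+37=79
- B+D: weight 8+8=16, value 30+45=75
Best: $87.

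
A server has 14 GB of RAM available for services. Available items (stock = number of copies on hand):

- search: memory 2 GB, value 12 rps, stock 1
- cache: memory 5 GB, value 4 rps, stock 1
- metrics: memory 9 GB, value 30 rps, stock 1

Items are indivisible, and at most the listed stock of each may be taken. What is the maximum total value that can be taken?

Top feasible selections:
- 1×search + 1×metrics: memory 11, value 42
- 1×cache + 1×metrics: memory 14, value 34
- 1×metrics: memory 9, value 30
- 1×search + 1×cache: memory 7, value 16
Best: 42 rps.

42 rps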